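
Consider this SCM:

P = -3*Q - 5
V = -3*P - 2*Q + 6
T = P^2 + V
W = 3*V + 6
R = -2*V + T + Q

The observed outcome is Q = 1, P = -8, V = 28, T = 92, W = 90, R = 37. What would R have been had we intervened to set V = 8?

57

The intervention breaks the incoming arrows to V: V = -3*P - 2*Q + 6 no longer applies, and V = 8.
P = -3*Q - 5  [with Q=1]  = -8
T = P^2 + V  [with P=-8, V=8]  = 72
R = -2*V + T + Q  [with V=8, T=72, Q=1]  = 57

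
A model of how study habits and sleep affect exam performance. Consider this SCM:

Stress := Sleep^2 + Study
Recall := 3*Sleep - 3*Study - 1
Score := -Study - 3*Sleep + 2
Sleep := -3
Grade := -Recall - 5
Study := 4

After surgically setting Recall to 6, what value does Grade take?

-11

The intervention breaks the incoming arrows to Recall: Recall := 3*Sleep - 3*Study - 1 no longer applies, and Recall = 6.
Grade = -Recall - 5  [with Recall=6]  = -11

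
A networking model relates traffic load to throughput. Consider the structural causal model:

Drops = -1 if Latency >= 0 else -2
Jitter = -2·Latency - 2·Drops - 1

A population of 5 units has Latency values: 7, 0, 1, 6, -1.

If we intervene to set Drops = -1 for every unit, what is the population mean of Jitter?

-4.2

The intervention sets Drops=-1 in all 5 units regardless of Latency. Recomputing Jitter per unit gives -13, 1, -1, -11, 3; average -4.2.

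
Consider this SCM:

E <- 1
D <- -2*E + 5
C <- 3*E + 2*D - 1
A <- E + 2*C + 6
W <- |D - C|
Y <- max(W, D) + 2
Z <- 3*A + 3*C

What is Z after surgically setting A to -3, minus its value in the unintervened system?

-78

The intervention breaks the incoming arrows to A: A <- E + 2*C + 6 no longer applies, and A = -3.
D = -2*E + 5  [with E=1]  = 3
C = 3*E + 2*D - 1  [with E=1, D=3]  = 8
Z = 3*A + 3*C  [with A=-3, C=8]  = 15
Without intervention: D = -2*E + 5  [with E=1]  = 3; C = 3*E + 2*D - 1  [with E=1, D=3]  = 8; A = E + 2*C + 6  [with E=1, C=8]  = 23; Z = 3*A + 3*C  [with A=23, C=8]  = 93.
Change = 15 − 93 = -78.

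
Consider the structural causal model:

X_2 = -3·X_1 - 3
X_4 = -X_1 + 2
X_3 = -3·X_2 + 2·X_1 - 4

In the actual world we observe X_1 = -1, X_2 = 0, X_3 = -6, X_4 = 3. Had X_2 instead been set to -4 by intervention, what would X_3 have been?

6

The intervention breaks the incoming arrows to X_2: X_2 = -3·X_1 - 3 no longer applies, and X_2 = -4.
X_3 = -3·X_2 + 2·X_1 - 4  [with X_2=-4, X_1=-1]  = 6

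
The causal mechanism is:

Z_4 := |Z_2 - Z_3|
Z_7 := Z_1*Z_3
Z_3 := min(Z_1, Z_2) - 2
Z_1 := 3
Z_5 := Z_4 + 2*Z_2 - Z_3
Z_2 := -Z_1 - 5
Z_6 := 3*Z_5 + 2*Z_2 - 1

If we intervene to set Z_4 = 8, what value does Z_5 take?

Intervening sets Z_4 = 8 and removes its equation (Z_4 := |Z_2 - Z_3|).
Z_2 = -Z_1 - 5  [with Z_1=3]  = -8
Z_3 = min(Z_1, Z_2) - 2  [with Z_1=3, Z_2=-8]  = -10
Z_5 = Z_4 + 2*Z_2 - Z_3  [with Z_4=8, Z_2=-8, Z_3=-10]  = 2

2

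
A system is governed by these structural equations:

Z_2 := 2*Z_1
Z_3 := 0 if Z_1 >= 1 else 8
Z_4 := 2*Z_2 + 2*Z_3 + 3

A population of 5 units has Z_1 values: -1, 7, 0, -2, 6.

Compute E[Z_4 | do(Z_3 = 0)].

11

Every unit gets Z_3=0 under the intervention. Z_4 values become -1, 31, 3, -5, 27; E[Z_4|do(Z_3=0)] = 11.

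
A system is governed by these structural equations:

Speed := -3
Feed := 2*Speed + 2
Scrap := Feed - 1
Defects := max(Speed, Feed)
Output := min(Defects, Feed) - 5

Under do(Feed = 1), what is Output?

do(Feed=1) replaces the equation Feed := 2*Speed + 2 with the constant Feed = 1.
Defects = max(Speed, Feed)  [with Speed=-3, Feed=1]  = 1
Output = min(Defects, Feed) - 5  [with Defects=1, Feed=1]  = -4

-4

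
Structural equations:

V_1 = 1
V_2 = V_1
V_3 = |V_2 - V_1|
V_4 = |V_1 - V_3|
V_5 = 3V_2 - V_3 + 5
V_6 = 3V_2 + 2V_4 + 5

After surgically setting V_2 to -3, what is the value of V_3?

4

The intervention breaks the incoming arrows to V_2: V_2 = V_1 no longer applies, and V_2 = -3.
V_3 = |V_2 - V_1|  [with V_2=-3, V_1=1]  = 4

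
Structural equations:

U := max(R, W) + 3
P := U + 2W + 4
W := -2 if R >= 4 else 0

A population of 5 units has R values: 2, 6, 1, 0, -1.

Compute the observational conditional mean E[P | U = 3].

E[P|U=3] averages over only the 2 units with U=3 (R = 0, -1): P = 7, 7, mean 7.

7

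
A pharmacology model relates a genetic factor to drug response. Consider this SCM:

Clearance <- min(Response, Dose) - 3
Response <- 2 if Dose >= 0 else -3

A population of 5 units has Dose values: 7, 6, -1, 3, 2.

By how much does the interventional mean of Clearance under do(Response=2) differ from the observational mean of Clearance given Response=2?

-0.6

Every unit gets Response=2 under the intervention. Clearance values become -1, -1, -4, -1, -1; E[Clearance|do(Response=2)] = -1.6.
Observing Response=2 restricts to units where Response's equation naturally yields 2: Dose ∈ {7, 6, 3, 2}. In that subpopulation Clearance = -1, -1, -1, -1, mean -1.
Difference = -1.6 − (-1) = -0.6.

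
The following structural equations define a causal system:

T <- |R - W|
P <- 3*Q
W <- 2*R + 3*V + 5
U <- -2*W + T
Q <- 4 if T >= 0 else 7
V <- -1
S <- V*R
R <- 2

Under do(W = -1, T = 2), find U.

4

The joint intervention fixes W = -1, T = 2, removing each variable's own equation.
U = -2*W + T  [with W=-1, T=2]  = 4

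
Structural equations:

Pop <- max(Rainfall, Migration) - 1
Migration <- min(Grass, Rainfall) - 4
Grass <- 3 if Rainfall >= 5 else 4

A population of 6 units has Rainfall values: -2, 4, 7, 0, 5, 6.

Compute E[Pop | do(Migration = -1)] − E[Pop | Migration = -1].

do(Migration=-1) breaks Migration's dependence on Rainfall. With Migration=-1 fixed, Pop across the units is -2, 3, 6, -1, 4, 5, mean 2.5.
Conditioning on Migration=-1 selects the 3 unit(s) with Rainfall ∈ {7, 5, 6}. Their Pop values: 6, 4, 5. Mean = 5.
Difference = 2.5 − 5 = -2.5.

-2.5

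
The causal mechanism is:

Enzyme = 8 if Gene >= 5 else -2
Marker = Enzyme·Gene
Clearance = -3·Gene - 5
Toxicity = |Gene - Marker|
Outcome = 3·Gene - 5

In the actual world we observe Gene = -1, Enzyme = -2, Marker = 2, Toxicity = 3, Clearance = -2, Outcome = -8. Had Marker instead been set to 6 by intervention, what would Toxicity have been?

The intervention breaks the incoming arrows to Marker: Marker = Enzyme·Gene no longer applies, and Marker = 6.
Toxicity = |Gene - Marker|  [with Gene=-1, Marker=6]  = 7

7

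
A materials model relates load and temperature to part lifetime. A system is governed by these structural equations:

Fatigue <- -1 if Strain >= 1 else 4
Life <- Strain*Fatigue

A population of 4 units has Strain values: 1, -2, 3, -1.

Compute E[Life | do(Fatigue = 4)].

do(Fatigue=4) breaks Fatigue's dependence on Strain. With Fatigue=4 fixed, Life across the units is 4, -8, 12, -4, mean 1.

1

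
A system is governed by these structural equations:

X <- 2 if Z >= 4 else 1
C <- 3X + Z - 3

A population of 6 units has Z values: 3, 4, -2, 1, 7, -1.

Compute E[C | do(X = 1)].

2

Every unit gets X=1 under the intervention. C values become 3, 4, -2, 1, 7, -1; E[C|do(X=1)] = 2.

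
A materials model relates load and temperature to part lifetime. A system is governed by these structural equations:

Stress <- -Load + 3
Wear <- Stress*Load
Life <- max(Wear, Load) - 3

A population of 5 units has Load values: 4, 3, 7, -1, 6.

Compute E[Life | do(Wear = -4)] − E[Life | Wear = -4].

2.3

The intervention sets Wear=-4 in all 5 units regardless of Load. Recomputing Life per unit gives 1, 0, 4, -4, 3; average 0.8.
Observing Wear=-4 restricts to units where Wear's equation naturally yields -4: Load ∈ {4, -1}. In that subpopulation Life = 1, -4, mean -1.5.
Difference = 0.8 − (-1.5) = 2.3.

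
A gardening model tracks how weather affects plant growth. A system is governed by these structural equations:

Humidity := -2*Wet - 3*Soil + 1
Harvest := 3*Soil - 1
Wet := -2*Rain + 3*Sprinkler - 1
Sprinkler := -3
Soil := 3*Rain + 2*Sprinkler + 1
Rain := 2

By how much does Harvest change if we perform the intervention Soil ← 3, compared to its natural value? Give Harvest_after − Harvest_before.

The intervention breaks the incoming arrows to Soil: Soil := 3*Rain + 2*Sprinkler + 1 no longer applies, and Soil = 3.
Harvest = 3*Soil - 1  [with Soil=3]  = 8
Without intervention: Soil = 3*Rain + 2*Sprinkler + 1  [with Rain=2, Sprinkler=-3]  = 1; Harvest = 3*Soil - 1  [with Soil=1]  = 2.
Change = 8 − 2 = 6.

6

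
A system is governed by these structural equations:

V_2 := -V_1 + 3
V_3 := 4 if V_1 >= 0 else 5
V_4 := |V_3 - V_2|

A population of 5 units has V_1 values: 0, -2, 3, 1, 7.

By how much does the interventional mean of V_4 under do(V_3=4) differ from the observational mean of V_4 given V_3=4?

-0.55

The intervention sets V_3=4 in all 5 units regardless of V_1. Recomputing V_4 per unit gives 1, 1, 4, 2, 8; average 3.2.
E[V_4|V_3=4] averages over only the 4 units with V_3=4 (V_1 = 0, 3, 1, 7): V_4 = 1, 4, 2, 8, mean 3.75.
Difference = 3.2 − 3.75 = -0.55.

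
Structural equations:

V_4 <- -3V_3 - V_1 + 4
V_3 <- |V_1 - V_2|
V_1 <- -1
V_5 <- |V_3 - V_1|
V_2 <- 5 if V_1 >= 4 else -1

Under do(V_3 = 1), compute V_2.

-1

Under do(V_3=1), the mechanism V_3 <- |V_1 - V_2| is discarded; V_3 is fixed at 1.
Since V_2 is not a descendant of the intervened variable, it is unaffected.
V_2 = 5 if V_1 >= 4 else -1  [with V_1=-1]  = -1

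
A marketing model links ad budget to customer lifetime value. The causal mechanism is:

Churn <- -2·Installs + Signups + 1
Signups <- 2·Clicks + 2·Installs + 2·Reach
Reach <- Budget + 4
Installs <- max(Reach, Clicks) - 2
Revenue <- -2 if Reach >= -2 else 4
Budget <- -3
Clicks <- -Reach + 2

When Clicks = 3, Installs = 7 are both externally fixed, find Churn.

9

Setting Clicks = 3, Installs = 7 by intervention discards those variables' equations.
Reach = Budget + 4  [with Budget=-3]  = 1
Signups = 2·Clicks + 2·Installs + 2·Reach  [with Clicks=3, Installs=7, Reach=1]  = 22
Churn = -2·Installs + Signups + 1  [with Installs=7, Signups=22]  = 9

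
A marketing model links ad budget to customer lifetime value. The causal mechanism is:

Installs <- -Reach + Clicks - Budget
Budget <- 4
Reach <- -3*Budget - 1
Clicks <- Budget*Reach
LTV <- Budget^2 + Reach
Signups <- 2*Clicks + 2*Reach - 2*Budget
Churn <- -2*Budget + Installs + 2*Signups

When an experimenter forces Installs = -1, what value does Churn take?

Under do(Installs=-1), the mechanism Installs <- -Reach + Clicks - Budget is discarded; Installs is fixed at -1.
Reach = -3*Budget - 1  [with Budget=4]  = -13
Clicks = Budget*Reach  [with Budget=4, Reach=-13]  = -52
Signups = 2*Clicks + 2*Reach - 2*Budget  [with Clicks=-52, Reach=-13, Budget=4]  = -138
Churn = -2*Budget + Installs + 2*Signups  [with Budget=4, Installs=-1, Signups=-138]  = -285

-285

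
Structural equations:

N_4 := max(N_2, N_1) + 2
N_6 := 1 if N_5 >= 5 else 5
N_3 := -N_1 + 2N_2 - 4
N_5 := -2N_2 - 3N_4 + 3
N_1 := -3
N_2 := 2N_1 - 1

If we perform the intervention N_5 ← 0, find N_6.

5

The intervention breaks the incoming arrows to N_5: N_5 := -2N_2 - 3N_4 + 3 no longer applies, and N_5 = 0.
N_6 = 1 if N_5 >= 5 else 5  [with N_5=0]  = 5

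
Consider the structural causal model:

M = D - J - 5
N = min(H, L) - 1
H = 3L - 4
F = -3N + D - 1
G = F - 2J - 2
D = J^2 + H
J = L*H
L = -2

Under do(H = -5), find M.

80

Under do(H=-5), the mechanism H = 3L - 4 is discarded; H is fixed at -5.
J = L*H  [with L=-2, H=-5]  = 10
D = J^2 + H  [with J=10, H=-5]  = 95
M = D - J - 5  [with D=95, J=10]  = 80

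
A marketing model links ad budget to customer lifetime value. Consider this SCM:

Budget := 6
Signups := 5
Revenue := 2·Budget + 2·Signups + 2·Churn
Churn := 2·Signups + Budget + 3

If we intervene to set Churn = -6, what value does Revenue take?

The intervention breaks the incoming arrows to Churn: Churn := 2·Signups + Budget + 3 no longer applies, and Churn = -6.
Revenue = 2·Budget + 2·Signups + 2·Churn  [with Budget=6, Signups=5, Churn=-6]  = 10

10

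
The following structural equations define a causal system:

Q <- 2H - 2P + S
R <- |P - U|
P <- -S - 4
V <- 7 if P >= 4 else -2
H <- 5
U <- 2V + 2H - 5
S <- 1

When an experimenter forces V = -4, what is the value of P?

-5

Under do(V=-4), the mechanism V <- 7 if P >= 4 else -2 is discarded; V is fixed at -4.
Since P is not a descendant of the intervened variable, it is unaffected.
P = -S - 4  [with S=1]  = -5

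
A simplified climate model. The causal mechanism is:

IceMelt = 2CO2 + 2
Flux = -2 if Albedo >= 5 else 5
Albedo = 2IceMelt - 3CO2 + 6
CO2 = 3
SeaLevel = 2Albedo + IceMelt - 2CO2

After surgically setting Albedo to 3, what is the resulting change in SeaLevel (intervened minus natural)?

-20

The intervention breaks the incoming arrows to Albedo: Albedo = 2IceMelt - 3CO2 + 6 no longer applies, and Albedo = 3.
IceMelt = 2CO2 + 2  [with CO2=3]  = 8
SeaLevel = 2Albedo + IceMelt - 2CO2  [with Albedo=3, IceMelt=8, CO2=3]  = 8
Without intervention: IceMelt = 2CO2 + 2  [with CO2=3]  = 8; Albedo = 2IceMelt - 3CO2 + 6  [with IceMelt=8, CO2=3]  = 13; SeaLevel = 2Albedo + IceMelt - 2CO2  [with Albedo=13, IceMelt=8, CO2=3]  = 28.
Change = 8 − 28 = -20.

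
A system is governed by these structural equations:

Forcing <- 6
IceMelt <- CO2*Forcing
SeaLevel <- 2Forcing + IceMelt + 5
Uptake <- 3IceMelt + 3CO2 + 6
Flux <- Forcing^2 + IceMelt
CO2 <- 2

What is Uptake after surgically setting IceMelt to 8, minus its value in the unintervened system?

The intervention breaks the incoming arrows to IceMelt: IceMelt <- CO2*Forcing no longer applies, and IceMelt = 8.
Uptake = 3IceMelt + 3CO2 + 6  [with IceMelt=8, CO2=2]  = 36
Without intervention: IceMelt = CO2*Forcing  [with CO2=2, Forcing=6]  = 12; Uptake = 3IceMelt + 3CO2 + 6  [with IceMelt=12, CO2=2]  = 48.
Change = 36 − 48 = -12.

-12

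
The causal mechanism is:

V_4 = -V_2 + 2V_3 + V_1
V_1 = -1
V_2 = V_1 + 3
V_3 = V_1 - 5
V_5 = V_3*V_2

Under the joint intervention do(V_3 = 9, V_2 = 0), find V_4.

17

The joint intervention fixes V_3 = 9, V_2 = 0, removing each variable's own equation.
V_4 = -V_2 + 2V_3 + V_1  [with V_2=0, V_3=9, V_1=-1]  = 17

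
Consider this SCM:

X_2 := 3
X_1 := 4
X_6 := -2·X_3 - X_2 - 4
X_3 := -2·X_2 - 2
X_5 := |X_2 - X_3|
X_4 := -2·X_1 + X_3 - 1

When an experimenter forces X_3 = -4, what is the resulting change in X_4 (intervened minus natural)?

The intervention breaks the incoming arrows to X_3: X_3 := -2·X_2 - 2 no longer applies, and X_3 = -4.
X_4 = -2·X_1 + X_3 - 1  [with X_1=4, X_3=-4]  = -13
Without intervention: X_3 = -2·X_2 - 2  [with X_2=3]  = -8; X_4 = -2·X_1 + X_3 - 1  [with X_1=4, X_3=-8]  = -17.
Change = -13 − (-17) = 4.

4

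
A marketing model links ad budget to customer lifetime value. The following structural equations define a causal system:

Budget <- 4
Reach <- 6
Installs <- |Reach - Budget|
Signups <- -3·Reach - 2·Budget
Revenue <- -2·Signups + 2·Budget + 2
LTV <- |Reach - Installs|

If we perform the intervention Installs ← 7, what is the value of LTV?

1

The intervention breaks the incoming arrows to Installs: Installs <- |Reach - Budget| no longer applies, and Installs = 7.
LTV = |Reach - Installs|  [with Reach=6, Installs=7]  = 1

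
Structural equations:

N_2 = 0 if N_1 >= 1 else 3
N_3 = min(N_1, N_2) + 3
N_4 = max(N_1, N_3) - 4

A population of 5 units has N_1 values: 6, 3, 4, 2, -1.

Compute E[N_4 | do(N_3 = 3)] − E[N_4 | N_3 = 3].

Under do(N_3=3), N_3's equation is replaced by N_3=3 for every unit. Per-unit N_4: 2, -1, 0, -1, -1. Mean = -0.2.
Observing N_3=3 restricts to units where N_3's equation naturally yields 3: N_1 ∈ {6, 3, 4, 2}. In that subpopulation N_4 = 2, -1, 0, -1, mean 0.
Difference = -0.2 − 0 = -0.2.

-0.2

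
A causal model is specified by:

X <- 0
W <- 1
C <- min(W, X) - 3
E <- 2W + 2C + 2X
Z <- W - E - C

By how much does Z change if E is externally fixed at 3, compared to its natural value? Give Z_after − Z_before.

Intervening sets E = 3 and removes its equation (E <- 2W + 2C + 2X).
C = min(W, X) - 3  [with W=1, X=0]  = -3
Z = W - E - C  [with W=1, E=3, C=-3]  = 1
Without intervention: C = min(W, X) - 3  [with W=1, X=0]  = -3; E = 2W + 2C + 2X  [with W=1, C=-3, X=0]  = -4; Z = W - E - C  [with W=1, E=-4, C=-3]  = 8.
Change = 1 − 8 = -7.

-7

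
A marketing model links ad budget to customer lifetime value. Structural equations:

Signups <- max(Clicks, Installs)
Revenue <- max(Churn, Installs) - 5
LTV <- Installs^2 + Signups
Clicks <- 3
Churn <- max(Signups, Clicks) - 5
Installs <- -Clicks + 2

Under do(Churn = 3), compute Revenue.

-2

Intervening sets Churn = 3 and removes its equation (Churn <- max(Signups, Clicks) - 5).
Installs = -Clicks + 2  [with Clicks=3]  = -1
Revenue = max(Churn, Installs) - 5  [with Churn=3, Installs=-1]  = -2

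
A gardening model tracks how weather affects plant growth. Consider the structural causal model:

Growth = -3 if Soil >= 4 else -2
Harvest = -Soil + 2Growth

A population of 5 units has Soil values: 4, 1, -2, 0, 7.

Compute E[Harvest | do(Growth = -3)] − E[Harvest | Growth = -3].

Every unit gets Growth=-3 under the intervention. Harvest values become -10, -7, -4, -6, -13; E[Harvest|do(Growth=-3)] = -8.
Conditioning on Growth=-3 selects the 2 unit(s) with Soil ∈ {4, 7}. Their Harvest values: -10, -13. Mean = -11.5.
Difference = -8 − (-11.5) = 3.5.

3.5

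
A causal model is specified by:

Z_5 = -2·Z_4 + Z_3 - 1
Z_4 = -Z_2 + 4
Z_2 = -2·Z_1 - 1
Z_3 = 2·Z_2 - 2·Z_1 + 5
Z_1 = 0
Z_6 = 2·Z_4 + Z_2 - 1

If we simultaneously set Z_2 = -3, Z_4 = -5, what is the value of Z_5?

8

Setting Z_2 = -3, Z_4 = -5 by intervention discards those variables' equations.
Z_3 = 2·Z_2 - 2·Z_1 + 5  [with Z_2=-3, Z_1=0]  = -1
Z_5 = -2·Z_4 + Z_3 - 1  [with Z_4=-5, Z_3=-1]  = 8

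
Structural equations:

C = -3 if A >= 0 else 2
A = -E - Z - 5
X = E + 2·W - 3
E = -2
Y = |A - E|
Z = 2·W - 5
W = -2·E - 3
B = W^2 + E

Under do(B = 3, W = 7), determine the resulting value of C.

2

The joint intervention fixes B = 3, W = 7, removing each variable's own equation.
Z = 2·W - 5  [with W=7]  = 9
A = -E - Z - 5  [with E=-2, Z=9]  = -12
C = -3 if A >= 0 else 2  [with A=-12]  = 2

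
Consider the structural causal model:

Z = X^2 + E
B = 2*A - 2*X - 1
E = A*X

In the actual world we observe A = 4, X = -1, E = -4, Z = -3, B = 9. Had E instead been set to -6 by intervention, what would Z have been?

-5

The intervention breaks the incoming arrows to E: E = A*X no longer applies, and E = -6.
Z = X^2 + E  [with X=-1, E=-6]  = -5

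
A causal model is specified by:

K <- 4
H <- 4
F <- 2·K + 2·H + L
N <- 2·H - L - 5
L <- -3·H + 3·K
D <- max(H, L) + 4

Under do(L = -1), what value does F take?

15

do(L=-1) replaces the equation L <- -3·H + 3·K with the constant L = -1.
F = 2·K + 2·H + L  [with K=4, H=4, L=-1]  = 15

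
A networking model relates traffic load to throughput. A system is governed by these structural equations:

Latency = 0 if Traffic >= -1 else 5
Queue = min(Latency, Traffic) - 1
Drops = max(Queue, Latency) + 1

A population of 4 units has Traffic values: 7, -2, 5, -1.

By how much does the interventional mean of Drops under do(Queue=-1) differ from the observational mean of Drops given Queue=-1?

1.25

The intervention sets Queue=-1 in all 4 units regardless of Traffic. Recomputing Drops per unit gives 1, 6, 1, 1; average 2.25.
E[Drops|Queue=-1] averages over only the 2 units with Queue=-1 (Traffic = 7, 5): Drops = 1, 1, mean 1.
Difference = 2.25 − 1 = 1.25.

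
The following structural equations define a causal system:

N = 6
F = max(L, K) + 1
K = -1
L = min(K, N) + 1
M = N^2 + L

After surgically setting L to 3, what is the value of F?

The intervention breaks the incoming arrows to L: L = min(K, N) + 1 no longer applies, and L = 3.
F = max(L, K) + 1  [with L=3, K=-1]  = 4

4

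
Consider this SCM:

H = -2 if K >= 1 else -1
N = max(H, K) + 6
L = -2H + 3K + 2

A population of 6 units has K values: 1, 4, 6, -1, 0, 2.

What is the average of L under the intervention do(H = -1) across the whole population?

10

do(H=-1) breaks H's dependence on K. With H=-1 fixed, L across the units is 7, 16, 22, 1, 4, 10, mean 10.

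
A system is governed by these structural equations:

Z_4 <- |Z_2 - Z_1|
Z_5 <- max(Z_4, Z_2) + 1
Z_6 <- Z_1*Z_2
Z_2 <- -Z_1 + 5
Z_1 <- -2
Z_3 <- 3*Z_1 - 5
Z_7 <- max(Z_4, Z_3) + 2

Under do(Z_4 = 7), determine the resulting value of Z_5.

8

Intervening sets Z_4 = 7 and removes its equation (Z_4 <- |Z_2 - Z_1|).
Z_2 = -Z_1 + 5  [with Z_1=-2]  = 7
Z_5 = max(Z_4, Z_2) + 1  [with Z_4=7, Z_2=7]  = 8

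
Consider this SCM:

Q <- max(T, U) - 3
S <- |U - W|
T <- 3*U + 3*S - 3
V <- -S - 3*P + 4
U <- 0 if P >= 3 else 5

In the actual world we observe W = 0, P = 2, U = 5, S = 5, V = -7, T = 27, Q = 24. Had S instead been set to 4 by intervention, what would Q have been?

21

The intervention breaks the incoming arrows to S: S <- |U - W| no longer applies, and S = 4.
U = 0 if P >= 3 else 5  [with P=2]  = 5
T = 3*U + 3*S - 3  [with U=5, S=4]  = 24
Q = max(T, U) - 3  [with T=24, U=5]  = 21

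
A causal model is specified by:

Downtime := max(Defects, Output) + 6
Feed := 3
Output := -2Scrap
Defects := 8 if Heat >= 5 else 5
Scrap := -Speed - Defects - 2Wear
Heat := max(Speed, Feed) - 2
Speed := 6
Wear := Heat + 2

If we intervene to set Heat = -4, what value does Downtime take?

The intervention breaks the incoming arrows to Heat: Heat := max(Speed, Feed) - 2 no longer applies, and Heat = -4.
Wear = Heat + 2  [with Heat=-4]  = -2
Defects = 8 if Heat >= 5 else 5  [with Heat=-4]  = 5
Scrap = -Speed - Defects - 2Wear  [with Speed=6, Defects=5, Wear=-2]  = -7
Output = -2Scrap  [with Scrap=-7]  = 14
Downtime = max(Defects, Output) + 6  [with Defects=5, Output=14]  = 20

20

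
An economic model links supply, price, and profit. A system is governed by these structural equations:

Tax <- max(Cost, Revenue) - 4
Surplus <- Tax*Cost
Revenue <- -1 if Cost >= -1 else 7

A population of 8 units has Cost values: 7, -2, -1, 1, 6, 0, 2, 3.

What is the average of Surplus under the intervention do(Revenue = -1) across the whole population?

4.75

Every unit gets Revenue=-1 under the intervention. Surplus values become 21, 10, 5, -3, 12, 0, -4, -3; E[Surplus|do(Revenue=-1)] = 4.75.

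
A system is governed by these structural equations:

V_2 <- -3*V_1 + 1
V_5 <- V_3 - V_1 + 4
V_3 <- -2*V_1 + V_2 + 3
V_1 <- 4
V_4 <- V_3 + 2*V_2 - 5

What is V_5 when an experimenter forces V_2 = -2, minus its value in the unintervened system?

do(V_2=-2) replaces the equation V_2 <- -3*V_1 + 1 with the constant V_2 = -2.
V_3 = -2*V_1 + V_2 + 3  [with V_1=4, V_2=-2]  = -7
V_5 = V_3 - V_1 + 4  [with V_3=-7, V_1=4]  = -7
Without intervention: V_2 = -3*V_1 + 1  [with V_1=4]  = -11; V_3 = -2*V_1 + V_2 + 3  [with V_1=4, V_2=-11]  = -16; V_5 = V_3 - V_1 + 4  [with V_3=-16, V_1=4]  = -16.
Change = -7 − (-16) = 9.

9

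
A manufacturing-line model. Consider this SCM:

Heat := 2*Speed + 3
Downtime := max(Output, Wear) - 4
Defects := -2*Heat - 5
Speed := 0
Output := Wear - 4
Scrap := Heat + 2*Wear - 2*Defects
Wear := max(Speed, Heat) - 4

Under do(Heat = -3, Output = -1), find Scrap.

-13

Setting Heat = -3, Output = -1 by intervention discards those variables' equations.
Wear = max(Speed, Heat) - 4  [with Speed=0, Heat=-3]  = -4
Defects = -2*Heat - 5  [with Heat=-3]  = 1
Scrap = Heat + 2*Wear - 2*Defects  [with Heat=-3, Wear=-4, Defects=1]  = -13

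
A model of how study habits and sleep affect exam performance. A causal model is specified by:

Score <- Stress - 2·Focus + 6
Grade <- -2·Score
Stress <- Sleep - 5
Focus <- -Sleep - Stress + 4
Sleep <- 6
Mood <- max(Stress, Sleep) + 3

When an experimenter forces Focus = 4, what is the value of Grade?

2

The intervention breaks the incoming arrows to Focus: Focus <- -Sleep - Stress + 4 no longer applies, and Focus = 4.
Stress = Sleep - 5  [with Sleep=6]  = 1
Score = Stress - 2·Focus + 6  [with Stress=1, Focus=4]  = -1
Grade = -2·Score  [with Score=-1]  = 2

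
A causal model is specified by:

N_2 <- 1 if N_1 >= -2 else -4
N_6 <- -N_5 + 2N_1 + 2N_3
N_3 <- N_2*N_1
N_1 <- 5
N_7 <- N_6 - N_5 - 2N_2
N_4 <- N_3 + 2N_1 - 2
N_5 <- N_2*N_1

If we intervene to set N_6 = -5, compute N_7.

-12

Intervening sets N_6 = -5 and removes its equation (N_6 <- -N_5 + 2N_1 + 2N_3).
N_2 = 1 if N_1 >= -2 else -4  [with N_1=5]  = 1
N_5 = N_2*N_1  [with N_2=1, N_1=5]  = 5
N_7 = N_6 - N_5 - 2N_2  [with N_6=-5, N_5=5, N_2=1]  = -12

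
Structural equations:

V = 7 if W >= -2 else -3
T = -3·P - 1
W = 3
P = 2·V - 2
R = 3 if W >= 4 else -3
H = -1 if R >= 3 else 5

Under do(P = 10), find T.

-31

The intervention breaks the incoming arrows to P: P = 2·V - 2 no longer applies, and P = 10.
T = -3·P - 1  [with P=10]  = -31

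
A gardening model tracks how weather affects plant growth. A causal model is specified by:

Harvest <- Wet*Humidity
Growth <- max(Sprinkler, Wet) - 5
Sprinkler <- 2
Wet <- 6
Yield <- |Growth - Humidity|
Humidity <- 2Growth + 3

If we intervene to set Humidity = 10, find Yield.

Intervening sets Humidity = 10 and removes its equation (Humidity <- 2Growth + 3).
Growth = max(Sprinkler, Wet) - 5  [with Sprinkler=2, Wet=6]  = 1
Yield = |Growth - Humidity|  [with Growth=1, Humidity=10]  = 9

9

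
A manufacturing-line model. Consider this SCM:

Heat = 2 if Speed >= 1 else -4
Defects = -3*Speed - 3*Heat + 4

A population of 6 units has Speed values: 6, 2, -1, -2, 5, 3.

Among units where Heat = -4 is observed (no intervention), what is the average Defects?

20.5

Conditioning on Heat=-4 selects the 2 unit(s) with Speed ∈ {-1, -2}. Their Defects values: 19, 22. Mean = 20.5.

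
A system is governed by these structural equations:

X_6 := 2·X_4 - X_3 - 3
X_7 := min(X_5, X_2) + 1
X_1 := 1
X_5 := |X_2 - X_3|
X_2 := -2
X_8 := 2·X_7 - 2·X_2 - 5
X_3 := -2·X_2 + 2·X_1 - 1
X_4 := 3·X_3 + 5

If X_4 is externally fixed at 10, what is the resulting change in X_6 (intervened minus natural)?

-20

Under do(X_4=10), the mechanism X_4 := 3·X_3 + 5 is discarded; X_4 is fixed at 10.
X_3 = -2·X_2 + 2·X_1 - 1  [with X_2=-2, X_1=1]  = 5
X_6 = 2·X_4 - X_3 - 3  [with X_4=10, X_3=5]  = 12
Without intervention: X_3 = -2·X_2 + 2·X_1 - 1  [with X_2=-2, X_1=1]  = 5; X_4 = 3·X_3 + 5  [with X_3=5]  = 20; X_6 = 2·X_4 - X_3 - 3  [with X_4=20, X_3=5]  = 32.
Change = 12 − 32 = -20.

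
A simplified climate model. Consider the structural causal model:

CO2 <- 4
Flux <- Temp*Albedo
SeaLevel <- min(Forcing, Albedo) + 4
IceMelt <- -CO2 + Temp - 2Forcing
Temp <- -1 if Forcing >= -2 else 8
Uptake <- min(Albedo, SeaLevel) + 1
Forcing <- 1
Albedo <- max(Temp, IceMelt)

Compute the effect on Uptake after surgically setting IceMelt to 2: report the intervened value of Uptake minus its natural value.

do(IceMelt=2) replaces the equation IceMelt <- -CO2 + Temp - 2Forcing with the constant IceMelt = 2.
Temp = -1 if Forcing >= -2 else 8  [with Forcing=1]  = -1
Albedo = max(Temp, IceMelt)  [with Temp=-1, IceMelt=2]  = 2
SeaLevel = min(Forcing, Albedo) + 4  [with Forcing=1, Albedo=2]  = 5
Uptake = min(Albedo, SeaLevel) + 1  [with Albedo=2, SeaLevel=5]  = 3
Without intervention: Temp = -1 if Forcing >= -2 else 8  [with Forcing=1]  = -1; IceMelt = -CO2 + Temp - 2Forcing  [with CO2=4, Temp=-1, Forcing=1]  = -7; Albedo = max(Temp, IceMelt)  [with Temp=-1, IceMelt=-7]  = -1; SeaLevel = min(Forcing, Albedo) + 4  [with Forcing=1, Albedo=-1]  = 3; Uptake = min(Albedo, SeaLevel) + 1  [with Albedo=-1, SeaLevel=3]  = 0.
Change = 3 − 0 = 3.

3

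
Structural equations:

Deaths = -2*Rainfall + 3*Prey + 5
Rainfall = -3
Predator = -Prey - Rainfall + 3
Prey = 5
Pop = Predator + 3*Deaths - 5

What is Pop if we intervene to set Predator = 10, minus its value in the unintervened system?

9

do(Predator=10) replaces the equation Predator = -Prey - Rainfall + 3 with the constant Predator = 10.
Deaths = -2*Rainfall + 3*Prey + 5  [with Rainfall=-3, Prey=5]  = 26
Pop = Predator + 3*Deaths - 5  [with Predator=10, Deaths=26]  = 83
Without intervention: Predator = -Prey - Rainfall + 3  [with Prey=5, Rainfall=-3]  = 1; Deaths = -2*Rainfall + 3*Prey + 5  [with Rainfall=-3, Prey=5]  = 26; Pop = Predator + 3*Deaths - 5  [with Predator=1, Deaths=26]  = 74.
Change = 83 − 74 = 9.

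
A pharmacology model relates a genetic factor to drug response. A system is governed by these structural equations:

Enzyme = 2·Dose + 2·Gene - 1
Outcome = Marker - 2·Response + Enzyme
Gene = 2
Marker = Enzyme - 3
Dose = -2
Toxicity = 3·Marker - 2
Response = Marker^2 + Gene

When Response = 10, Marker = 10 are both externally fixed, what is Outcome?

Setting Response = 10, Marker = 10 by intervention discards those variables' equations.
Enzyme = 2·Dose + 2·Gene - 1  [with Dose=-2, Gene=2]  = -1
Outcome = Marker - 2·Response + Enzyme  [with Marker=10, Response=10, Enzyme=-1]  = -11

-11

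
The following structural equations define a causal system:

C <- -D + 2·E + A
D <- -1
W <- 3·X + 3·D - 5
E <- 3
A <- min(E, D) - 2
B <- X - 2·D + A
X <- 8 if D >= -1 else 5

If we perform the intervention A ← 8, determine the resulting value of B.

The intervention breaks the incoming arrows to A: A <- min(E, D) - 2 no longer applies, and A = 8.
X = 8 if D >= -1 else 5  [with D=-1]  = 8
B = X - 2·D + A  [with X=8, D=-1, A=8]  = 18

18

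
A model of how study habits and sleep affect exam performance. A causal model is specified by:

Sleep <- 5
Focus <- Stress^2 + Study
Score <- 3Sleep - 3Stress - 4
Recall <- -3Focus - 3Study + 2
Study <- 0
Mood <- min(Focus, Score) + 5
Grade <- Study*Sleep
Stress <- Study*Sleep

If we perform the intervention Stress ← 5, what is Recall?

-73

The intervention breaks the incoming arrows to Stress: Stress <- Study*Sleep no longer applies, and Stress = 5.
Focus = Stress^2 + Study  [with Stress=5, Study=0]  = 25
Recall = -3Focus - 3Study + 2  [with Focus=25, Study=0]  = -73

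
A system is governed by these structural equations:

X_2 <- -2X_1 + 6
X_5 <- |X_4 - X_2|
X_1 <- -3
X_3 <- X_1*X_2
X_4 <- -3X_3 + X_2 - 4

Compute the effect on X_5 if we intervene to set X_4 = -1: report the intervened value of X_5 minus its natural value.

Intervening sets X_4 = -1 and removes its equation (X_4 <- -3X_3 + X_2 - 4).
X_2 = -2X_1 + 6  [with X_1=-3]  = 12
X_5 = |X_4 - X_2|  [with X_4=-1, X_2=12]  = 13
Without intervention: X_2 = -2X_1 + 6  [with X_1=-3]  = 12; X_3 = X_1*X_2  [with X_1=-3, X_2=12]  = -36; X_4 = -3X_3 + X_2 - 4  [with X_3=-36, X_2=12]  = 116; X_5 = |X_4 - X_2|  [with X_4=116, X_2=12]  = 104.
Change = 13 − 104 = -91.

-91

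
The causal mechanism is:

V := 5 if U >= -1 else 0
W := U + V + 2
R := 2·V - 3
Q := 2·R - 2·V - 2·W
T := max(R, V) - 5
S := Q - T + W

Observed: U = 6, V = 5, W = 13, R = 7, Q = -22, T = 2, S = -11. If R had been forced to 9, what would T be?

Under do(R=9), the mechanism R := 2·V - 3 is discarded; R is fixed at 9.
V = 5 if U >= -1 else 0  [with U=6]  = 5
T = max(R, V) - 5  [with R=9, V=5]  = 4

4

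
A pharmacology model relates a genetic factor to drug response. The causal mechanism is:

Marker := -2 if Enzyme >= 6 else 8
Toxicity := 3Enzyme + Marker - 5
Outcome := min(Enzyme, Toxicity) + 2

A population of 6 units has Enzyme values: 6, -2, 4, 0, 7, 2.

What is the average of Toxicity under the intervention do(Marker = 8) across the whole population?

11.5

Every unit gets Marker=8 under the intervention. Toxicity values become 21, -3, 15, 3, 24, 9; E[Toxicity|do(Marker=8)] = 11.5.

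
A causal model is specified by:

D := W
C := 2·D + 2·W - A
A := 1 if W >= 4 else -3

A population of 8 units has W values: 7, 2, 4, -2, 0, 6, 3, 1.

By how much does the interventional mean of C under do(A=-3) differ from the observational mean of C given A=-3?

The intervention sets A=-3 in all 8 units regardless of W. Recomputing C per unit gives 31, 11, 19, -5, 3, 27, 15, 7; average 13.5.
E[C|A=-3] averages over only the 5 units with A=-3 (W = 2, -2, 0, 3, 1): C = 11, -5, 3, 15, 7, mean 6.2.
Difference = 13.5 − 6.2 = 7.3.

7.3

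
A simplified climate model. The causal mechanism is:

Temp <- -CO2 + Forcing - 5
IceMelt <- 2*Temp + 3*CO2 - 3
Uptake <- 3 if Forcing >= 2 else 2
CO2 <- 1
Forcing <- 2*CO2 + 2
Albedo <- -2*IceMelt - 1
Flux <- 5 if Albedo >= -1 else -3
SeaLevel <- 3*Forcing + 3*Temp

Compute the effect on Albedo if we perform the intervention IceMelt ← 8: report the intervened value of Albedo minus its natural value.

-24

Intervening sets IceMelt = 8 and removes its equation (IceMelt <- 2*Temp + 3*CO2 - 3).
Albedo = -2*IceMelt - 1  [with IceMelt=8]  = -17
Without intervention: Forcing = 2*CO2 + 2  [with CO2=1]  = 4; Temp = -CO2 + Forcing - 5  [with CO2=1, Forcing=4]  = -2; IceMelt = 2*Temp + 3*CO2 - 3  [with Temp=-2, CO2=1]  = -4; Albedo = -2*IceMelt - 1  [with IceMelt=-4]  = 7.
Change = -17 − 7 = -24.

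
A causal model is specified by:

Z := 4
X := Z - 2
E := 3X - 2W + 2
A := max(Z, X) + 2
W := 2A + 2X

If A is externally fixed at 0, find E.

0

do(A=0) replaces the equation A := max(Z, X) + 2 with the constant A = 0.
X = Z - 2  [with Z=4]  = 2
W = 2A + 2X  [with A=0, X=2]  = 4
E = 3X - 2W + 2  [with X=2, W=4]  = 0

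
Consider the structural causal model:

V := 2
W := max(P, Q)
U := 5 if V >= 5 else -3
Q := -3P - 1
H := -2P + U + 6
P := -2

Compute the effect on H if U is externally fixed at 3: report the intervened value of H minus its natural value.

6

The intervention breaks the incoming arrows to U: U := 5 if V >= 5 else -3 no longer applies, and U = 3.
H = -2P + U + 6  [with P=-2, U=3]  = 13
Without intervention: U = 5 if V >= 5 else -3  [with V=2]  = -3; H = -2P + U + 6  [with P=-2, U=-3]  = 7.
Change = 13 − 7 = 6.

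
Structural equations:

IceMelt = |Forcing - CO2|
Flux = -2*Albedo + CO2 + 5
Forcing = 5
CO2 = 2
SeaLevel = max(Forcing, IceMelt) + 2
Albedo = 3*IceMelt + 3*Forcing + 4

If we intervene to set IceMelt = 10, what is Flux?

The intervention breaks the incoming arrows to IceMelt: IceMelt = |Forcing - CO2| no longer applies, and IceMelt = 10.
Albedo = 3*IceMelt + 3*Forcing + 4  [with IceMelt=10, Forcing=5]  = 49
Flux = -2*Albedo + CO2 + 5  [with Albedo=49, CO2=2]  = -91

-91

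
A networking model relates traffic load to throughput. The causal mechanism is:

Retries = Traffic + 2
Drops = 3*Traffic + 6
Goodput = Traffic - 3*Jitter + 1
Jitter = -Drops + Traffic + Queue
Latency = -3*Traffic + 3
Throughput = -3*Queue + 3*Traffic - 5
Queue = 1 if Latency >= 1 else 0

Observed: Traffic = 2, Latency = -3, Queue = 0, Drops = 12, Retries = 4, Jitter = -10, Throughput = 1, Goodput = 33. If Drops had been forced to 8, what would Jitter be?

Under do(Drops=8), the mechanism Drops = 3*Traffic + 6 is discarded; Drops is fixed at 8.
Latency = -3*Traffic + 3  [with Traffic=2]  = -3
Queue = 1 if Latency >= 1 else 0  [with Latency=-3]  = 0
Jitter = -Drops + Traffic + Queue  [with Drops=8, Traffic=2, Queue=0]  = -6

-6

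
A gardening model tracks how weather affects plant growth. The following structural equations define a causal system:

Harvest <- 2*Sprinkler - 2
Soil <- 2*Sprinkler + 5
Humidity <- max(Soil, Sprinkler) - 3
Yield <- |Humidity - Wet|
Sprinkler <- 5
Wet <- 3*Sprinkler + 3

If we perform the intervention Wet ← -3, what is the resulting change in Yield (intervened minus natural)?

9

do(Wet=-3) replaces the equation Wet <- 3*Sprinkler + 3 with the constant Wet = -3.
Soil = 2*Sprinkler + 5  [with Sprinkler=5]  = 15
Humidity = max(Soil, Sprinkler) - 3  [with Soil=15, Sprinkler=5]  = 12
Yield = |Humidity - Wet|  [with Humidity=12, Wet=-3]  = 15
Without intervention: Soil = 2*Sprinkler + 5  [with Sprinkler=5]  = 15; Wet = 3*Sprinkler + 3  [with Sprinkler=5]  = 18; Humidity = max(Soil, Sprinkler) - 3  [with Soil=15, Sprinkler=5]  = 12; Yield = |Humidity - Wet|  [with Humidity=12, Wet=18]  = 6.
Change = 15 − 6 = 9.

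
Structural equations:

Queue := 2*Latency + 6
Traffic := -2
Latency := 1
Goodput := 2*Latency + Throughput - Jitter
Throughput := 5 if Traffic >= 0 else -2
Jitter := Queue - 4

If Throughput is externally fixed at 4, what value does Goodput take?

2

The intervention breaks the incoming arrows to Throughput: Throughput := 5 if Traffic >= 0 else -2 no longer applies, and Throughput = 4.
Queue = 2*Latency + 6  [with Latency=1]  = 8
Jitter = Queue - 4  [with Queue=8]  = 4
Goodput = 2*Latency + Throughput - Jitter  [with Latency=1, Throughput=4, Jitter=4]  = 2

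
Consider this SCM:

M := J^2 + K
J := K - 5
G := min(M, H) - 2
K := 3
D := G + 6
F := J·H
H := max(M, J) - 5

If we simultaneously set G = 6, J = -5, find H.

Setting G = 6, J = -5 by intervention discards those variables' equations.
M = J^2 + K  [with J=-5, K=3]  = 28
H = max(M, J) - 5  [with M=28, J=-5]  = 23

23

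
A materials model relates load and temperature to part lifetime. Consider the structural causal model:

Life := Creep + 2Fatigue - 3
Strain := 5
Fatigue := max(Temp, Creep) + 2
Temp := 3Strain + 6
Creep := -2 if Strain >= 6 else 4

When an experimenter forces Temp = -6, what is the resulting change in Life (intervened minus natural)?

do(Temp=-6) replaces the equation Temp := 3Strain + 6 with the constant Temp = -6.
Creep = -2 if Strain >= 6 else 4  [with Strain=5]  = 4
Fatigue = max(Temp, Creep) + 2  [with Temp=-6, Creep=4]  = 6
Life = Creep + 2Fatigue - 3  [with Creep=4, Fatigue=6]  = 13
Without intervention: Temp = 3Strain + 6  [with Strain=5]  = 21; Creep = -2 if Strain >= 6 else 4  [with Strain=5]  = 4; Fatigue = max(Temp, Creep) + 2  [with Temp=21, Creep=4]  = 23; Life = Creep + 2Fatigue - 3  [with Creep=4, Fatigue=23]  = 47.
Change = 13 − 47 = -34.

-34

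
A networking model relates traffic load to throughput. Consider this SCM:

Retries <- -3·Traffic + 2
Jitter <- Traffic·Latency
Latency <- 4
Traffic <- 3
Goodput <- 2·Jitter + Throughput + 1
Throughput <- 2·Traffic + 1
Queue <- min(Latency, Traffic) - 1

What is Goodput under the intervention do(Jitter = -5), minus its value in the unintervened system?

Under do(Jitter=-5), the mechanism Jitter <- Traffic·Latency is discarded; Jitter is fixed at -5.
Throughput = 2·Traffic + 1  [with Traffic=3]  = 7
Goodput = 2·Jitter + Throughput + 1  [with Jitter=-5, Throughput=7]  = -2
Without intervention: Jitter = Traffic·Latency  [with Traffic=3, Latency=4]  = 12; Throughput = 2·Traffic + 1  [with Traffic=3]  = 7; Goodput = 2·Jitter + Throughput + 1  [with Jitter=12, Throughput=7]  = 32.
Change = -2 − 32 = -34.

-34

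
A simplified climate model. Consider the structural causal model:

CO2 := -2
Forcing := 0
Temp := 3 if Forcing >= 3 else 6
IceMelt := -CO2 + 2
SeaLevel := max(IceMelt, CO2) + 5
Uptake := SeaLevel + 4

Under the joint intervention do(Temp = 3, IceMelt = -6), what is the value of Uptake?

Setting Temp = 3, IceMelt = -6 by intervention discards those variables' equations.
SeaLevel = max(IceMelt, CO2) + 5  [with IceMelt=-6, CO2=-2]  = 3
Uptake = SeaLevel + 4  [with SeaLevel=3]  = 7

7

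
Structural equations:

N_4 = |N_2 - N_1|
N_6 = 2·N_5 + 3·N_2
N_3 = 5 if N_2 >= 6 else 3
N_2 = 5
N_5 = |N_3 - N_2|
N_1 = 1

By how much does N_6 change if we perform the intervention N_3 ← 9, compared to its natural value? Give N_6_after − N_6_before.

4

The intervention breaks the incoming arrows to N_3: N_3 = 5 if N_2 >= 6 else 3 no longer applies, and N_3 = 9.
N_5 = |N_3 - N_2|  [with N_3=9, N_2=5]  = 4
N_6 = 2·N_5 + 3·N_2  [with N_5=4, N_2=5]  = 23
Without intervention: N_3 = 5 if N_2 >= 6 else 3  [with N_2=5]  = 3; N_5 = |N_3 - N_2|  [with N_3=3, N_2=5]  = 2; N_6 = 2·N_5 + 3·N_2  [with N_5=2, N_2=5]  = 19.
Change = 23 − 19 = 4.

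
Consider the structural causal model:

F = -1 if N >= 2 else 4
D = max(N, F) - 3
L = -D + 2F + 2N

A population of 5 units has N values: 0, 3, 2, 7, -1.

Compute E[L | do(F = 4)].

Under do(F=4), F's equation is replaced by F=4 for every unit. Per-unit L: 7, 13, 11, 18, 5. Mean = 10.8.

10.8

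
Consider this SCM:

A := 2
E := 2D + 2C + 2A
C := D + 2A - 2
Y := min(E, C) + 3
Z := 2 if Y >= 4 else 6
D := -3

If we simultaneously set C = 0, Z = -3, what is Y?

The joint intervention fixes C = 0, Z = -3, removing each variable's own equation.
E = 2D + 2C + 2A  [with D=-3, C=0, A=2]  = -2
Y = min(E, C) + 3  [with E=-2, C=0]  = 1

1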